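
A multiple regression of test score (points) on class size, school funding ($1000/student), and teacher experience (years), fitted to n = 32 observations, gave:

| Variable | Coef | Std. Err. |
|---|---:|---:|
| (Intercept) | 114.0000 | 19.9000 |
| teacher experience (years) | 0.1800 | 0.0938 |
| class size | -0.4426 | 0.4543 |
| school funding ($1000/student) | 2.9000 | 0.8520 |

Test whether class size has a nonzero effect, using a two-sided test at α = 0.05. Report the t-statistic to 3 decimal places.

t = -0.974

Read off: b = -0.4426, SE = 0.4543 for class size.
H₀: β₁ = 0 vs H₁: β₁ ≠ 0.
t = -0.4426 / 0.4543 = -0.974.
df = n − k − 1 = 32 − 3 − 1 = 28.
Two-sided p ≈ 0.3383, which is ≥ 0.05, so fail to reject H₀.
The data do not give significant evidence of an association between class size and test score, after adjusting for the other predictors.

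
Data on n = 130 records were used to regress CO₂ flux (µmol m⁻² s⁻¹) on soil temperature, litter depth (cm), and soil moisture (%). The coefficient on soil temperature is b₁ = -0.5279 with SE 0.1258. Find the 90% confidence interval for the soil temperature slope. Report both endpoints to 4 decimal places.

(-0.7364, -0.3194)

df = n − k − 1 = 130 − 3 − 1 = 126.
t* = t_{0.05, 126} = 1.657037.
Margin = t* × SE = 1.657037 × 0.1258 = 0.208455.
CI: -0.5279 ± 0.208455 → (-0.7364, -0.3194).
With 90% confidence, each one-unit increase in soil temperature is associated with a change of between -0.7364 and -0.3194 µmol m⁻² s⁻¹ in CO₂ flux, holding the other predictors fixed.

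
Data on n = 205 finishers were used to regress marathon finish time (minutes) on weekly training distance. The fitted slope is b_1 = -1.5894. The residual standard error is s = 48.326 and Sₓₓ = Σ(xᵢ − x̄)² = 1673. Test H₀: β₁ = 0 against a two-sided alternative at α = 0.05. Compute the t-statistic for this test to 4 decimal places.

t = -1.3452

SE(b_1) = s/√Sₓₓ = 48.326/√1673 = 1.1815.
t = -1.5894 / 1.1815 = -1.3452.
df = n − 2 = 203.
Two-sided p ≈ 0.1800, which is ≥ 0.05, so fail to reject H₀.
The data do not give significant evidence of an association between weekly training distance and marathon finish time.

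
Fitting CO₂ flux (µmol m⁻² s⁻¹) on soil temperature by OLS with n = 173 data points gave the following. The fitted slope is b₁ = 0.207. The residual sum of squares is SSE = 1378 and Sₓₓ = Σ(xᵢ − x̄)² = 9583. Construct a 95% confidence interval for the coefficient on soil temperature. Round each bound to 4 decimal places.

(0.1498, 0.2642)

MSE = SSE/(n − 2) = 1378/171 = 8.05848.
SE(b₁) = √(MSE/Sₓₓ) = √(8.05848/9583) = 0.0289985.
df = n − 2 = 171.
t* = t_{0.025, 171} = 1.973934.
Margin = t* × SE = 1.973934 × 0.0289985 = 0.057241.
CI: 0.207 ± 0.057241 → (0.1498, 0.2642).
With 95% confidence, each one-unit increase in soil temperature is associated with a change of between 0.1498 and 0.2642 µmol m⁻² s⁻¹ in CO₂ flux.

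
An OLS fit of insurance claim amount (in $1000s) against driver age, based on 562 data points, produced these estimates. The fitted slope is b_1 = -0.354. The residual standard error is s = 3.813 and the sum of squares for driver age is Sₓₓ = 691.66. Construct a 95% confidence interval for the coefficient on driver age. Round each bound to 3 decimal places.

(-0.639, -0.069)

SE(b_1) = s/√Sₓₓ = 3.813/√691.66 = 0.144984.
df = n − 2 = 560.
t* = t_{0.025, 560} = 1.964209.
Margin = t* × SE = 1.964209 × 0.144984 = 0.28478.
CI: -0.354 ± 0.28478 → (-0.639, -0.069).
With 95% confidence, each one-unit increase in driver age is associated with a change of between -0.639 and -0.069 $1000s in insurance claim amount.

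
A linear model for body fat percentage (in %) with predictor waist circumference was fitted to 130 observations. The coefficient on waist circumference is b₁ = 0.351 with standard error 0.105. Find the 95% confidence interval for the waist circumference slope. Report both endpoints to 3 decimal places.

(0.143, 0.559)

df = n − 2 = 130 − 2 = 128.
t* = t_{0.025, 128} = 1.978671.
Margin = t* × SE = 1.978671 × 0.105 = 0.20776.
CI: 0.351 ± 0.20776 → (0.143, 0.559).
With 95% confidence, each one-unit increase in waist circumference is associated with a change of between 0.143 and 0.559 % in body fat percentage.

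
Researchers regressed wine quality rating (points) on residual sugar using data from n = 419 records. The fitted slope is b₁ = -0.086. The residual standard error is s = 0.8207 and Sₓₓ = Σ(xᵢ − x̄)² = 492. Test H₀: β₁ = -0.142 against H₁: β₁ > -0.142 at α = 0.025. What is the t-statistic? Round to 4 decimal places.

SE(b₁) = s/√Sₓₓ = 0.8207/√492 = 0.037.
t = (-0.086 − (-0.142)) / 0.037 = 1.5135.
df = n − 2 = 417.
One-sided p ≈ 0.0655, which is ≥ 0.025, so fail to reject H₀.
The data do not give significant evidence that the true slope on residual sugar exceeds -0.142 points per unit.

t = 1.5135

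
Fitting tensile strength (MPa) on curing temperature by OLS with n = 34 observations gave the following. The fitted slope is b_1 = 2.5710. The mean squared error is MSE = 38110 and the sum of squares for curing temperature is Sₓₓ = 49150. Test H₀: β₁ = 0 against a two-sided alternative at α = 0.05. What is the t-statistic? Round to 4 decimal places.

t = 2.9197

SE(b_1) = √(MSE/Sₓₓ) = √(38110/49150) = 0.880557.
t = 2.5710 / 0.880557 = 2.9197.
df = n − 2 = 32.
Two-sided p ≈ 0.0064, which is < 0.05, so reject H₀.
There is evidence that curing temperature is associated with tensile strength.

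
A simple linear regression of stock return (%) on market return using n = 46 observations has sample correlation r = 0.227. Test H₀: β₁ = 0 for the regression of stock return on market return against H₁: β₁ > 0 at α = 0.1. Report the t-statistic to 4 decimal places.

t = 1.5461

t = r·√(n − 2)/√(1 − r²) = 0.227·√44/√0.948471 = 1.5461.
df = n − 2 = 44.
One-sided p ≈ 0.0646, which is < 0.1, so reject H₀.
There is evidence of a linear association between market return and stock return.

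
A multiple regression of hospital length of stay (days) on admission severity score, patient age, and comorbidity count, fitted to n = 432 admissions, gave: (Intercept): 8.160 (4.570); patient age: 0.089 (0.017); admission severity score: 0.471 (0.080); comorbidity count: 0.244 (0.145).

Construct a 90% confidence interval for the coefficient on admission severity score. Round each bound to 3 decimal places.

Read off: b = 0.471, SE = 0.080 for admission severity score.
df = n − k − 1 = 432 − 3 − 1 = 428.
t* = t_{0.05, 428} = 1.648422.
Margin = t* × SE = 1.648422 × 0.080 = 0.13187.
CI: 0.471 ± 0.13187 → (0.339, 0.603).

(0.339, 0.603)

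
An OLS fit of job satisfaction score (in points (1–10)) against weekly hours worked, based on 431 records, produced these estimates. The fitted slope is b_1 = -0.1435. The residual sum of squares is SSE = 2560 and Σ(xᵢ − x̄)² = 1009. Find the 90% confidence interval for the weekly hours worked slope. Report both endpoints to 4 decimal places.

(-0.2703, -0.0167)

MSE = SSE/(n − 2) = 2560/429 = 5.96737.
SE(b_1) = √(MSE/Sₓₓ) = √(5.96737/1009) = 0.0769034.
df = n − 2 = 429.
t* = t_{0.05, 429} = 1.648413.
Margin = t* × SE = 1.648413 × 0.0769034 = 0.126769.
CI: -0.1435 ± 0.126769 → (-0.2703, -0.0167).
With 90% confidence, each one-unit increase in weekly hours worked is associated with a change of between -0.2703 and -0.0167 points (1–10) in job satisfaction score.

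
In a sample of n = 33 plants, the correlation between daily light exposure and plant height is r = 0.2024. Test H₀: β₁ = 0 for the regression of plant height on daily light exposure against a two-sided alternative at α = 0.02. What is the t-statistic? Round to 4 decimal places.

t = 1.1507

t = r·√(n − 2)/√(1 − r²) = 0.2024·√31/√0.959034 = 1.1507.
df = n − 2 = 31.
Two-sided p ≈ 0.2586, which is ≥ 0.02, so fail to reject H₀.
The data do not give significant evidence of a linear association between daily light exposure and plant height.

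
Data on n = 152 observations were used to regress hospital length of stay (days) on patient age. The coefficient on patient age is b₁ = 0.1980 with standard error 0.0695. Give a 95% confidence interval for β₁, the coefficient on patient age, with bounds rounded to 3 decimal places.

(0.061, 0.335)

df = n − 2 = 152 − 2 = 150.
t* = t_{0.025, 150} = 1.975905.
Margin = t* × SE = 1.975905 × 0.0695 = 0.13733.
CI: 0.1980 ± 0.13733 → (0.061, 0.335).
With 95% confidence, each one-unit increase in patient age is associated with a change of between 0.061 and 0.335 days in hospital length of stay.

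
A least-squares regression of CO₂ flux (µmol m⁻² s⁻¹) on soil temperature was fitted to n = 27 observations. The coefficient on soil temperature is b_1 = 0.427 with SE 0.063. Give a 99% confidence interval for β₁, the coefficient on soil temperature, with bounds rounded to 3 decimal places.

(0.251, 0.603)

df = n − 2 = 27 − 2 = 25.
t* = t_{0.005, 25} = 2.787436.
Margin = t* × SE = 2.787436 × 0.063 = 0.17561.
CI: 0.427 ± 0.17561 → (0.251, 0.603).
With 99% confidence, each one-unit increase in soil temperature is associated with a change of between 0.251 and 0.603 µmol m⁻² s⁻¹ in CO₂ flux.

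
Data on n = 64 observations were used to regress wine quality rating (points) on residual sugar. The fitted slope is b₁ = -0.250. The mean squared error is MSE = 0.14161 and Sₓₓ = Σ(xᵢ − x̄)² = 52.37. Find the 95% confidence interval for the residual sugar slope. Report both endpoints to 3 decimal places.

(-0.354, -0.146)

SE(b₁) = √(MSE/Sₓₓ) = √(0.14161/52.37) = 0.0520003.
df = n − 2 = 62.
t* = t_{0.025, 62} = 1.998972.
Margin = t* × SE = 1.998972 × 0.0520003 = 0.10395.
CI: -0.250 ± 0.10395 → (-0.354, -0.146).
With 95% confidence, each one-unit increase in residual sugar is associated with a change of between -0.354 and -0.146 points in wine quality rating.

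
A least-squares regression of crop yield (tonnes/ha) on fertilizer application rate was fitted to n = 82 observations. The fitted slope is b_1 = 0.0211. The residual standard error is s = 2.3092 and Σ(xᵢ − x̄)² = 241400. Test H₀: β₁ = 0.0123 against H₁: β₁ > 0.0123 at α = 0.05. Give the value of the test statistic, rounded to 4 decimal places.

t = 1.8724

SE(b_1) = s/√Sₓₓ = 2.3092/√241400 = 0.00469995.
t = (0.0211 − 0.0123) / 0.00469995 = 1.8724.
df = n − 2 = 80.
One-sided p ≈ 0.0324, which is < 0.05, so reject H₀.
There is evidence that the true slope on fertilizer application rate exceeds 0.0123 tonnes/ha per unit.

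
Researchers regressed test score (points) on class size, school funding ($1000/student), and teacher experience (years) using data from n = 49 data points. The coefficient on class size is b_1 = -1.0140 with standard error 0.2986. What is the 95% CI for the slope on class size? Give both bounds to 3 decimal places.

df = n − k − 1 = 49 − 3 − 1 = 45.
t* = t_{0.025, 45} = 2.014103.
Margin = t* × SE = 2.014103 × 0.2986 = 0.60141.
CI: -1.0140 ± 0.60141 → (-1.615, -0.413).
With 95% confidence, each one-unit increase in class size is associated with a change of between -1.615 and -0.413 points in test score, holding the other predictors fixed.

(-1.615, -0.413)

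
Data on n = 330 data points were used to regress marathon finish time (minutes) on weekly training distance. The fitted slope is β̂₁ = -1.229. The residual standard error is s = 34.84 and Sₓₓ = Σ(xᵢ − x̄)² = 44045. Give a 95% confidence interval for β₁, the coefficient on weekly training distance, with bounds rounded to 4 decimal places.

SE(β̂₁) = s/√Sₓₓ = 34.84/√44045 = 0.166008.
df = n − 2 = 328.
t* = t_{0.025, 328} = 1.967223.
Margin = t* × SE = 1.967223 × 0.166008 = 0.326575.
CI: -1.229 ± 0.326575 → (-1.5556, -0.9024).
With 95% confidence, each one-unit increase in weekly training distance is associated with a change of between -1.5556 and -0.9024 minutes in marathon finish time.

(-1.5556, -0.9024)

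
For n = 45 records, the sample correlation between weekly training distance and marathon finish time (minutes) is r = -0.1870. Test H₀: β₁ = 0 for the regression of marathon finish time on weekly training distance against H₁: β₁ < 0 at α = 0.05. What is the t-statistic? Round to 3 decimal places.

t = r·√(n − 2)/√(1 − r²) = -0.1870·√43/√0.965031 = -1.248.
df = n − 2 = 43.
One-sided p ≈ 0.1093, which is ≥ 0.05, so fail to reject H₀.
The data do not give significant evidence of a linear association between weekly training distance and marathon finish time.

t = -1.248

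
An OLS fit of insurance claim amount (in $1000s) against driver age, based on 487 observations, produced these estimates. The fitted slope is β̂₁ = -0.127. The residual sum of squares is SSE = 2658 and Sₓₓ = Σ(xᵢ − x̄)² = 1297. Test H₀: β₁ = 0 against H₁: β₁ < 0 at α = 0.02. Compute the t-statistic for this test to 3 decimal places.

t = -1.954

MSE = SSE/(n − 2) = 2658/485 = 5.48041.
SE(β̂₁) = √(MSE/Sₓₓ) = √(5.48041/1297) = 0.0650035.
t = -0.127 / 0.0650035 = -1.954.
df = n − 2 = 485.
One-sided p ≈ 0.0257, which is ≥ 0.02, so fail to reject H₀.
The data do not give significant evidence that the true slope on driver age is negative.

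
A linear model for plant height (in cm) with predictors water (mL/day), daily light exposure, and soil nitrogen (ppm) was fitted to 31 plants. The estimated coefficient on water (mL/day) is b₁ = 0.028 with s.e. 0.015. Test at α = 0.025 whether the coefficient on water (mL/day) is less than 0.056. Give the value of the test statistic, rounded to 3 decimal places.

H₀: β₁ = 0.056 vs H₁: β₁ < 0.056.
t = (b₁ − β₁⁰)/SE = (0.028 − 0.056) / 0.015 = -1.867.
df = n − k − 1 = 31 − 3 − 1 = 27.
One-sided p ≈ 0.0364, which is ≥ 0.025, so fail to reject H₀.
The data do not give significant evidence that the true slope on water (mL/day) is below 0.056 cm per unit, holding the other predictors fixed.

t = -1.867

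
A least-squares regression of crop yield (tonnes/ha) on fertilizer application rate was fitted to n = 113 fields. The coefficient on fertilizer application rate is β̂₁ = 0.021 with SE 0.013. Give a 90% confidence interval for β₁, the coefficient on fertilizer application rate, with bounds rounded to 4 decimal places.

df = n − 2 = 113 − 2 = 111.
t* = t_{0.05, 111} = 1.658697.
Margin = t* × SE = 1.658697 × 0.013 = 0.021563.
CI: 0.021 ± 0.021563 → (-0.0006, 0.0426).
With 90% confidence, each one-unit increase in fertilizer application rate is associated with a change of between -0.0006 and 0.0426 tonnes/ha in crop yield.

(-0.0006, 0.0426)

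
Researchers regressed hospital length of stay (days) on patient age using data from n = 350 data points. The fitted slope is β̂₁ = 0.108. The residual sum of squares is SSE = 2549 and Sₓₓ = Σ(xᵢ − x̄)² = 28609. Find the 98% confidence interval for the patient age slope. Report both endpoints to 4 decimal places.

(0.0706, 0.1454)

MSE = SSE/(n − 2) = 2549/348 = 7.32471.
SE(β̂₁) = √(MSE/Sₓₓ) = √(7.32471/28609) = 0.0160009.
df = n − 2 = 348.
t* = t_{0.01, 348} = 2.337111.
Margin = t* × SE = 2.337111 × 0.0160009 = 0.037396.
CI: 0.108 ± 0.037396 → (0.0706, 0.1454).
With 98% confidence, each one-unit increase in patient age is associated with a change of between 0.0706 and 0.1454 days in hospital length of stay.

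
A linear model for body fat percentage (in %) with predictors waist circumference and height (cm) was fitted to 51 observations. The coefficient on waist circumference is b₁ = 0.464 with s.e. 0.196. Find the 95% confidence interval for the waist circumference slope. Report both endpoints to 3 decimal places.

(0.070, 0.858)

df = n − k − 1 = 51 − 2 − 1 = 48.
t* = t_{0.025, 48} = 2.010635.
Margin = t* × SE = 2.010635 × 0.196 = 0.39408.
CI: 0.464 ± 0.39408 → (0.070, 0.858).
With 95% confidence, each one-unit increase in waist circumference is associated with a change of between 0.070 and 0.858 % in body fat percentage, holding the other predictors fixed.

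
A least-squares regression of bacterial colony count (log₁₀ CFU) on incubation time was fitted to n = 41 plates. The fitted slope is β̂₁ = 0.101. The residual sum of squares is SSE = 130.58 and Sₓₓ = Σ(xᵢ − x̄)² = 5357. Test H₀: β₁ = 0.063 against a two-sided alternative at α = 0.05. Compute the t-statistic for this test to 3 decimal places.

MSE = SSE/(n − 2) = 130.58/39 = 3.34821.
SE(β̂₁) = √(MSE/Sₓₓ) = √(3.34821/5357) = 0.0250003.
t = (0.101 − 0.063) / 0.0250003 = 1.520.
df = n − 2 = 39.
Two-sided p ≈ 0.1366, which is ≥ 0.05, so fail to reject H₀.
The data are consistent with a true slope of 0.063 log₁₀ CFU per unit of incubation time.

t = 1.520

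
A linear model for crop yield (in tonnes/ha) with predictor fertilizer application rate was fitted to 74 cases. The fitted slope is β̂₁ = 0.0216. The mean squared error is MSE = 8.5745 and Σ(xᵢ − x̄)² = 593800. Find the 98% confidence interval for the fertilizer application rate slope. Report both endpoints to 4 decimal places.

(0.0126, 0.0306)

SE(β̂₁) = √(MSE/Sₓₓ) = √(8.5745/593800) = 0.00380001.
df = n − 2 = 72.
t* = t_{0.01, 72} = 2.379262.
Margin = t* × SE = 2.379262 × 0.00380001 = 0.009041.
CI: 0.0216 ± 0.009041 → (0.0126, 0.0306).
With 98% confidence, each one-unit increase in fertilizer application rate is associated with a change of between 0.0126 and 0.0306 tonnes/ha in crop yield.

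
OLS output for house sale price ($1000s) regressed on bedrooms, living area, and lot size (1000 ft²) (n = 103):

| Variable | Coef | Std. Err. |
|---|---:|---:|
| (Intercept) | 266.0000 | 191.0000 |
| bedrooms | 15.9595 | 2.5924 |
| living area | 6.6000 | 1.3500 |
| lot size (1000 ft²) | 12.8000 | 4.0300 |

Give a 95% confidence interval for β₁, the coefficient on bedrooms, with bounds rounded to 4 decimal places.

Read off: b = 15.9595, SE = 2.5924 for bedrooms.
df = n − k − 1 = 103 − 3 − 1 = 99.
t* = t_{0.025, 99} = 1.984217.
Margin = t* × SE = 1.984217 × 2.5924 = 5.143884.
CI: 15.9595 ± 5.143884 → (10.8156, 21.1034).

(10.8156, 21.1034)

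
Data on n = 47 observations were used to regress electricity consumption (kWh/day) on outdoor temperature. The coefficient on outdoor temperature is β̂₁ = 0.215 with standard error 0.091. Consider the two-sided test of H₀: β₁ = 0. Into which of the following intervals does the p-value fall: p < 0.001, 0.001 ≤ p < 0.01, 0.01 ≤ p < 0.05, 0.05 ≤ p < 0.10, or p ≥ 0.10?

0.01 ≤ p < 0.05

t = 0.215 / 0.091 = 2.363.
df = n − 2 = 47 − 2 = 45.
Two-sided p = 2·P(T_{45} > |t|) ≈ 0.0225.
So 0.01 ≤ p < 0.05.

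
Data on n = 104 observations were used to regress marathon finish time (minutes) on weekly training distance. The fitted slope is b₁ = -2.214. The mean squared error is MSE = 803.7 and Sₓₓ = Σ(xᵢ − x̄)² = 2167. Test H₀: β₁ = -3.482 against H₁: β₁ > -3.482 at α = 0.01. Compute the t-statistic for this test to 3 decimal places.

t = 2.082

SE(b₁) = √(MSE/Sₓₓ) = √(803.7/2167) = 0.609.
t = (-2.214 − (-3.482)) / 0.609 = 2.082.
df = n − 2 = 102.
One-sided p ≈ 0.0199, which is ≥ 0.01, so fail to reject H₀.
The data do not give significant evidence that the true slope on weekly training distance exceeds -3.482 minutes per unit.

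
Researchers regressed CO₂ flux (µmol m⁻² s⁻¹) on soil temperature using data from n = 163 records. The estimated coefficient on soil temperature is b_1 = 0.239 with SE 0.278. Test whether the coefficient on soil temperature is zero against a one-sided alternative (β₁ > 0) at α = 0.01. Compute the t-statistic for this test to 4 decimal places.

H₀: β₁ = 0 vs H₁: β₁ > 0.
t = (b_1 − β₁⁰)/SE = 0.239 / 0.278 = 0.8597.
df = n − 2 = 163 − 2 = 161.
One-sided p ≈ 0.1956, which is ≥ 0.01, so fail to reject H₀.
The data do not give significant evidence that the true slope on soil temperature is positive.

t = 0.8597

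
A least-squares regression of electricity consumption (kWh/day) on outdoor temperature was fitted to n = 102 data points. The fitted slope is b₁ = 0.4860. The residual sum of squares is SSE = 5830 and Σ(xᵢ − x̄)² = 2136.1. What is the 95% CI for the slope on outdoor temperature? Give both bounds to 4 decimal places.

MSE = SSE/(n − 2) = 5830/100 = 58.3.
SE(b₁) = √(MSE/Sₓₓ) = √(58.3/2136.1) = 0.165205.
df = n − 2 = 100.
t* = t_{0.025, 100} = 1.983972.
Margin = t* × SE = 1.983972 × 0.165205 = 0.327762.
CI: 0.4860 ± 0.327762 → (0.1582, 0.8138).
With 95% confidence, each one-unit increase in outdoor temperature is associated with a change of between 0.1582 and 0.8138 kWh/day in electricity consumption.

(0.1582, 0.8138)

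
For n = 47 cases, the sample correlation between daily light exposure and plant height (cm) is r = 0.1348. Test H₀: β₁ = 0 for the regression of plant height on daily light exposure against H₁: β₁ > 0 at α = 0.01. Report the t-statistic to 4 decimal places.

t = 0.9126

t = r·√(n − 2)/√(1 − r²) = 0.1348·√45/√0.981829 = 0.9126.
df = n − 2 = 45.
One-sided p ≈ 0.1832, which is ≥ 0.01, so fail to reject H₀.
The data do not give significant evidence of a linear association between daily light exposure and plant height.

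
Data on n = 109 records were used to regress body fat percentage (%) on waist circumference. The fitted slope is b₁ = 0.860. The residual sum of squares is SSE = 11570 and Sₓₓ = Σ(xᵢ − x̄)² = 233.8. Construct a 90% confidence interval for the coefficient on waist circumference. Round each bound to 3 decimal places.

(-0.268, 1.988)

MSE = SSE/(n − 2) = 11570/107 = 108.131.
SE(b₁) = √(MSE/Sₓₓ) = √(108.131/233.8) = 0.680068.
df = n − 2 = 107.
t* = t_{0.05, 107} = 1.659219.
Margin = t* × SE = 1.659219 × 0.680068 = 1.12838.
CI: 0.860 ± 1.12838 → (-0.268, 1.988).
With 90% confidence, each one-unit increase in waist circumference is associated with a change of between -0.268 and 1.988 % in body fat percentage.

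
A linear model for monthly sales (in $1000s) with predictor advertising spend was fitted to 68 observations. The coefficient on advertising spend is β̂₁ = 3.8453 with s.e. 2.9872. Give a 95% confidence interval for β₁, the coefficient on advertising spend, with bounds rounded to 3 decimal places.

(-2.119, 9.809)

df = n − 2 = 68 − 2 = 66.
t* = t_{0.025, 66} = 1.996564.
Margin = t* × SE = 1.996564 × 2.9872 = 5.96414.
CI: 3.8453 ± 5.96414 → (-2.119, 9.809).
With 95% confidence, each one-unit increase in advertising spend is associated with a change of between -2.119 and 9.809 $1000s in monthly sales.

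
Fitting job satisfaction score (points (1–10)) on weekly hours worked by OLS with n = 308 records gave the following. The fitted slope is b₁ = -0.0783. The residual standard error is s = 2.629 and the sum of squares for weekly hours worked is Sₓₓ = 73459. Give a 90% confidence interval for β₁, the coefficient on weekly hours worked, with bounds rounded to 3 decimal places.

(-0.094, -0.062)

SE(b₁) = s/√Sₓₓ = 2.629/√73459 = 0.00969992.
df = n − 2 = 306.
t* = t_{0.05, 306} = 1.649848.
Margin = t* × SE = 1.649848 × 0.00969992 = 0.01600.
CI: -0.0783 ± 0.01600 → (-0.094, -0.062).
With 90% confidence, each one-unit increase in weekly hours worked is associated with a change of between -0.094 and -0.062 points (1–10) in job satisfaction score.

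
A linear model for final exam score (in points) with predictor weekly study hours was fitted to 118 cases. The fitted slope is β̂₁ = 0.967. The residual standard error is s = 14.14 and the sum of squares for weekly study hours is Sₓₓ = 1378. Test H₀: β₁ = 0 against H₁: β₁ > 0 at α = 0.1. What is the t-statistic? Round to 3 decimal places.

t = 2.539

SE(β̂₁) = s/√Sₓₓ = 14.14/√1378 = 0.380912.
t = 0.967 / 0.380912 = 2.539.
df = n − 2 = 116.
One-sided p ≈ 0.0062, which is < 0.1, so reject H₀.
There is evidence that the true slope on weekly study hours is positive.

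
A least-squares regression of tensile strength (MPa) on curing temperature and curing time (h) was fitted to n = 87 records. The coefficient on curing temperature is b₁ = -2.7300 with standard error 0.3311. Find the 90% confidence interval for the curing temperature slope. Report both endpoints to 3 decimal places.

df = n − k − 1 = 87 − 2 − 1 = 84.
t* = t_{0.05, 84} = 1.663197.
Margin = t* × SE = 1.663197 × 0.3311 = 0.55068.
CI: -2.7300 ± 0.55068 → (-3.281, -2.179).
With 90% confidence, each one-unit increase in curing temperature is associated with a change of between -3.281 and -2.179 MPa in tensile strength, holding the other predictors fixed.

(-3.281, -2.179)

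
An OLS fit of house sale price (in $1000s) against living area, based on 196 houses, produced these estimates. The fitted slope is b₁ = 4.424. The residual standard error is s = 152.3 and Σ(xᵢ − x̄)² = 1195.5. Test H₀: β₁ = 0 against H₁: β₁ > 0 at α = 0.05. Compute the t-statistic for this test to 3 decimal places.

t = 1.004

SE(b₁) = s/√Sₓₓ = 152.3/√1195.5 = 4.40479.
t = 4.424 / 4.40479 = 1.004.
df = n − 2 = 194.
One-sided p ≈ 0.1582, which is ≥ 0.05, so fail to reject H₀.
The data do not give significant evidence that the true slope on living area is positive.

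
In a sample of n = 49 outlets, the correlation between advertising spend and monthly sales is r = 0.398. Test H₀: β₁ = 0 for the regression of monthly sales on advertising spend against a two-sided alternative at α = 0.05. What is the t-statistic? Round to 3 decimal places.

t = 2.974

t = r·√(n − 2)/√(1 − r²) = 0.398·√47/√0.841596 = 2.974.
df = n − 2 = 47.
Two-sided p ≈ 0.0046, which is < 0.05, so reject H₀.
There is evidence of a linear association between advertising spend and monthly sales.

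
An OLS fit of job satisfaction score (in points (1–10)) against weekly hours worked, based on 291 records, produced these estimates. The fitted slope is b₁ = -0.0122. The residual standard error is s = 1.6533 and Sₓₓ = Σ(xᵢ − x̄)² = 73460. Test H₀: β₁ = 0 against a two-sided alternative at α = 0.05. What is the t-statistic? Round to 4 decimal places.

SE(b₁) = s/√Sₓₓ = 1.6533/√73460 = 0.00609995.
t = -0.0122 / 0.00609995 = -2.0000.
df = n − 2 = 289.
Two-sided p ≈ 0.0464, which is < 0.05, so reject H₀.
There is evidence that weekly hours worked is associated with job satisfaction score.

t = -2.0000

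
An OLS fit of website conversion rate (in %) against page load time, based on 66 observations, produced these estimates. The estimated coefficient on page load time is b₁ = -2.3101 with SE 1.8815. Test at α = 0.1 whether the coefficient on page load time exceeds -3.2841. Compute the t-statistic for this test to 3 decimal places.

t = 0.518

H₀: β₁ = -3.2841 vs H₁: β₁ > -3.2841.
t = (b₁ − β₁⁰)/SE = (-2.3101 − (-3.2841)) / 1.8815 = 0.518.
df = n − 2 = 66 − 2 = 64.
One-sided p ≈ 0.3032, which is ≥ 0.1, so fail to reject H₀.
The data do not give significant evidence that the true slope on page load time exceeds -3.2841 % per unit.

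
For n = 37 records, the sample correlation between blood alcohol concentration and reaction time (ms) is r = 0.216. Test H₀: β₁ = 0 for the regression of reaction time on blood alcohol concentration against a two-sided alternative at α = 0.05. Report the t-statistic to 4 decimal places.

t = 1.3088

t = r·√(n − 2)/√(1 − r²) = 0.216·√35/√0.953344 = 1.3088.
df = n − 2 = 35.
Two-sided p ≈ 0.1991, which is ≥ 0.05, so fail to reject H₀.
The data do not give significant evidence of a linear association between blood alcohol concentration and reaction time.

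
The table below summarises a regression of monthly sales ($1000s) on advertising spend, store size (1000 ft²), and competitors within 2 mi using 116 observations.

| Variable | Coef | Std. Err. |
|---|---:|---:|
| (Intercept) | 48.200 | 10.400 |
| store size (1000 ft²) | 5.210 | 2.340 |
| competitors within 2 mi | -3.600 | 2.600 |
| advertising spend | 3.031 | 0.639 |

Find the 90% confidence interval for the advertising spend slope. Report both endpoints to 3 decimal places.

Read off: b = 3.031, SE = 0.639 for advertising spend.
df = n − k − 1 = 116 − 3 − 1 = 112.
t* = t_{0.05, 112} = 1.658573.
Margin = t* × SE = 1.658573 × 0.639 = 1.05983.
CI: 3.031 ± 1.05983 → (1.971, 4.091).

(1.971, 4.091)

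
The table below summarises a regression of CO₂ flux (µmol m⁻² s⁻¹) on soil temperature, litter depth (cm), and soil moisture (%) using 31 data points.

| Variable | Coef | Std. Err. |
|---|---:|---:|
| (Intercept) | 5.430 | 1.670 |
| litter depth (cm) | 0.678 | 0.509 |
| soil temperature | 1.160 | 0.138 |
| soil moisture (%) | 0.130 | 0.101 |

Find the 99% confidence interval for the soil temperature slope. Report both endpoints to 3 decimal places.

Read off: b = 1.160, SE = 0.138 for soil temperature.
df = n − k − 1 = 31 − 3 − 1 = 27.
t* = t_{0.005, 27} = 2.770683.
Margin = t* × SE = 2.770683 × 0.138 = 0.38235.
CI: 1.160 ± 0.38235 → (0.778, 1.542).

(0.778, 1.542)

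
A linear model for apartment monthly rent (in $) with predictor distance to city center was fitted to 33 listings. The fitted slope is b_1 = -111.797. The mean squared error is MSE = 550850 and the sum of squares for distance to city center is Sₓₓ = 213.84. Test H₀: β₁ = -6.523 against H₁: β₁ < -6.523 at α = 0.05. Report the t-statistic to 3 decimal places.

SE(b_1) = √(MSE/Sₓₓ) = √(550850/213.84) = 50.7542.
t = (-111.797 − (-6.523)) / 50.7542 = -2.074.
df = n − 2 = 31.
One-sided p ≈ 0.0232, which is < 0.05, so reject H₀.
There is evidence that the true slope on distance to city center is below -6.523 $ per unit.

t = -2.074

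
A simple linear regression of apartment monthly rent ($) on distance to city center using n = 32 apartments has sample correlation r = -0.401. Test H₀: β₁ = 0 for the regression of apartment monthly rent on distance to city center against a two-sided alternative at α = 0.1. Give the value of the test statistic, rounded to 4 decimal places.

t = -2.3976

t = r·√(n − 2)/√(1 − r²) = -0.401·√30/√0.839199 = -2.3976.
df = n − 2 = 30.
Two-sided p ≈ 0.0229, which is < 0.1, so reject H₀.
There is evidence of a linear association between distance to city center and apartment monthly rent.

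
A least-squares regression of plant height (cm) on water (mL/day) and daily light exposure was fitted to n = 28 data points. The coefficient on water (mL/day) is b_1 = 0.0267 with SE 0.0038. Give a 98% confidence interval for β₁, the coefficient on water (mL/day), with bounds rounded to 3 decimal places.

df = n − k − 1 = 28 − 2 − 1 = 25.
t* = t_{0.01, 25} = 2.485107.
Margin = t* × SE = 2.485107 × 0.0038 = 0.00944.
CI: 0.0267 ± 0.00944 → (0.017, 0.036).
With 98% confidence, each one-unit increase in water (mL/day) is associated with a change of between 0.017 and 0.036 cm in plant height, holding the other predictors fixed.

(0.017, 0.036)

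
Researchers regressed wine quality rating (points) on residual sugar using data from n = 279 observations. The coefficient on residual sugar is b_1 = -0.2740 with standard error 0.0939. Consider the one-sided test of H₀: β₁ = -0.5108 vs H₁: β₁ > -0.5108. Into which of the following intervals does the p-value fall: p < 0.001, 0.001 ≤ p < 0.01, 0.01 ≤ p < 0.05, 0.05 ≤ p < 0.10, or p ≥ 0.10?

t = (-0.2740 − (-0.5108)) / 0.0939 = 2.522.
df = n − 2 = 279 − 2 = 277.
One-sided p = P(T_{277} > t) ≈ 0.0061.
So 0.001 ≤ p < 0.01.

0.001 ≤ p < 0.01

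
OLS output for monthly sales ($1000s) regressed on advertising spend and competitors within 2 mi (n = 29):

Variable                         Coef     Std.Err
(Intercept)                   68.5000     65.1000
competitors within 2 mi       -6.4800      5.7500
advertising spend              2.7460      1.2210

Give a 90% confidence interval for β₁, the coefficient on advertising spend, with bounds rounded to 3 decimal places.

(0.663, 4.829)

Read off: b = 2.7460, SE = 1.2210 for advertising spend.
df = n − k − 1 = 29 − 2 − 1 = 26.
t* = t_{0.05, 26} = 1.705618.
Margin = t* × SE = 1.705618 × 1.2210 = 2.08256.
CI: 2.7460 ± 2.08256 → (0.663, 4.829).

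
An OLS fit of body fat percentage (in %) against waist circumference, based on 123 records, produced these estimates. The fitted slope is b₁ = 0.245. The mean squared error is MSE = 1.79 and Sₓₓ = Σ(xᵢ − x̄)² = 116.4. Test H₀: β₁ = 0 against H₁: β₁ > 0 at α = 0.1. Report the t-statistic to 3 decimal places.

t = 1.976

SE(b₁) = √(MSE/Sₓₓ) = √(1.79/116.4) = 0.124008.
t = 0.245 / 0.124008 = 1.976.
df = n − 2 = 121.
One-sided p ≈ 0.0252, which is < 0.1, so reject H₀.
There is evidence that the true slope on waist circumference is positive.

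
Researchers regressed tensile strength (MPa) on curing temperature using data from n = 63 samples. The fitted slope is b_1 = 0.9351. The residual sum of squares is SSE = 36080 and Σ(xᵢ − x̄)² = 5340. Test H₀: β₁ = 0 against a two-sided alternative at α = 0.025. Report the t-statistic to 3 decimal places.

MSE = SSE/(n − 2) = 36080/61 = 591.475.
SE(b_1) = √(MSE/Sₓₓ) = √(591.475/5340) = 0.332811.
t = 0.9351 / 0.332811 = 2.810.
df = n − 2 = 61.
Two-sided p ≈ 0.0067, which is < 0.025, so reject H₀.
There is evidence that curing temperature is associated with tensile strength.

t = 2.810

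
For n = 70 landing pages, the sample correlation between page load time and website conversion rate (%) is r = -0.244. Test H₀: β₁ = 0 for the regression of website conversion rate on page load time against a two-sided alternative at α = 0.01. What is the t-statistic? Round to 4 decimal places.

t = r·√(n − 2)/√(1 − r²) = -0.244·√68/√0.940464 = -2.0748.
df = n − 2 = 68.
Two-sided p ≈ 0.0418, which is ≥ 0.01, so fail to reject H₀.
The data do not give significant evidence of a linear association between page load time and website conversion rate.

t = -2.0748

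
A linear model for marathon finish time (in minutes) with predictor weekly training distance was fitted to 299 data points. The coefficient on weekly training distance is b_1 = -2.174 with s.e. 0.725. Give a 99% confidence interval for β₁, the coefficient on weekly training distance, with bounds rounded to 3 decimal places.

(-4.054, -0.294)

df = n − 2 = 299 − 2 = 297.
t* = t_{0.005, 297} = 2.592484.
Margin = t* × SE = 2.592484 × 0.725 = 1.87955.
CI: -2.174 ± 1.87955 → (-4.054, -0.294).
With 99% confidence, each one-unit increase in weekly training distance is associated with a change of between -4.054 and -0.294 minutes in marathon finish time.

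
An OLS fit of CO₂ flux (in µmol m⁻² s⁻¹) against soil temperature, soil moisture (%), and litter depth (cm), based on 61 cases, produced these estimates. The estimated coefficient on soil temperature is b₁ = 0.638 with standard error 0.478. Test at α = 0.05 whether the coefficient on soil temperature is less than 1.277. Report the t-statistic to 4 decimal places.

t = -1.3368

H₀: β₁ = 1.277 vs H₁: β₁ < 1.277.
t = (b₁ − β₁⁰)/SE = (0.638 − 1.277) / 0.478 = -1.3368.
df = n − k − 1 = 61 − 3 − 1 = 57.
One-sided p ≈ 0.0933, which is ≥ 0.05, so fail to reject H₀.
The data do not give significant evidence that the true slope on soil temperature is below 1.277 µmol m⁻² s⁻¹ per unit, holding the other predictors fixed.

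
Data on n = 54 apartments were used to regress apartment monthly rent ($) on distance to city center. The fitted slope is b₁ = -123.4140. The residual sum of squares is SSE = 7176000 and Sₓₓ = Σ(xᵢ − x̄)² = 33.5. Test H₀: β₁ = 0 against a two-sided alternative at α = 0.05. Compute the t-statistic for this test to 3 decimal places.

t = -1.923

MSE = SSE/(n − 2) = 7176000/52 = 138000.
SE(b₁) = √(MSE/Sₓₓ) = √(138000/33.5) = 64.1826.
t = -123.4140 / 64.1826 = -1.923.
df = n − 2 = 52.
Two-sided p ≈ 0.0600, which is ≥ 0.05, so fail to reject H₀.
The data do not give significant evidence of an association between distance to city center and apartment monthly rent.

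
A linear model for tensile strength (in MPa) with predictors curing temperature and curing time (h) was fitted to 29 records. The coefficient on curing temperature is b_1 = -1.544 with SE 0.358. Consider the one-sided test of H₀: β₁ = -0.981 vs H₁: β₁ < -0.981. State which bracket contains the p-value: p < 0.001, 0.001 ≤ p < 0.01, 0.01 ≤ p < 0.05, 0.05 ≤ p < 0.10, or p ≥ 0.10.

t = (-1.544 − (-0.981)) / 0.358 = -1.573.
df = n − k − 1 = 29 − 2 − 1 = 26.
One-sided p = P(T_{26} < t) ≈ 0.0639.
So 0.05 ≤ p < 0.10.

0.05 ≤ p < 0.10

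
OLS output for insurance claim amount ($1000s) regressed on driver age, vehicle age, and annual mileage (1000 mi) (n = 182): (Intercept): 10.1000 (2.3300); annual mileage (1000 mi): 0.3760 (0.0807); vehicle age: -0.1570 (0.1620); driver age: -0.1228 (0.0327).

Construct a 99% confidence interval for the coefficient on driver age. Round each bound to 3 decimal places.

(-0.208, -0.038)

Read off: b = -0.1228, SE = 0.0327 for driver age.
df = n − k − 1 = 182 − 3 − 1 = 178.
t* = t_{0.005, 178} = 2.603731.
Margin = t* × SE = 2.603731 × 0.0327 = 0.08514.
CI: -0.1228 ± 0.08514 → (-0.208, -0.038).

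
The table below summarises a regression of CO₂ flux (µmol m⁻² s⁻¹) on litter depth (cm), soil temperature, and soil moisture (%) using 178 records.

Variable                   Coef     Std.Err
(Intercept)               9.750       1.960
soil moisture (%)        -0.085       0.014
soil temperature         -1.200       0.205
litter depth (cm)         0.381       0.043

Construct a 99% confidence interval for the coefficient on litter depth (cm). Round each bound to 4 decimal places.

(0.2690, 0.4930)

Read off: b = 0.381, SE = 0.043 for litter depth (cm).
df = n − k − 1 = 178 − 3 − 1 = 174.
t* = t_{0.005, 174} = 2.604379.
Margin = t* × SE = 2.604379 × 0.043 = 0.111988.
CI: 0.381 ± 0.111988 → (0.2690, 0.4930).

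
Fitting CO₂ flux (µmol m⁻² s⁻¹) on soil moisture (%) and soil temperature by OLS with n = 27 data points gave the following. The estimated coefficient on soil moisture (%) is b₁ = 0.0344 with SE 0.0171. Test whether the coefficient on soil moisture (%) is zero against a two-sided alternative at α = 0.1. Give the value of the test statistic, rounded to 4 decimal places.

H₀: β₁ = 0 vs H₁: β₁ ≠ 0.
t = (b₁ − β₁⁰)/SE = 0.0344 / 0.0171 = 2.0117.
df = n − k − 1 = 27 − 2 − 1 = 24.
Two-sided p ≈ 0.0556, which is < 0.1, so reject H₀.
There is evidence that soil moisture (%) is associated with CO₂ flux, holding the other predictors fixed.

t = 2.0117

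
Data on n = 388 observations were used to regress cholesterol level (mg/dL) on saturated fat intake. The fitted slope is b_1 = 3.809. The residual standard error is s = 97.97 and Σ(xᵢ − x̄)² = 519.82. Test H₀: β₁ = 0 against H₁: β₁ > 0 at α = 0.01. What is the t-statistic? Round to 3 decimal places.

SE(b_1) = s/√Sₓₓ = 97.97/√519.82 = 4.29701.
t = 3.809 / 4.29701 = 0.886.
df = n − 2 = 386.
One-sided p ≈ 0.1880, which is ≥ 0.01, so fail to reject H₀.
The data do not give significant evidence that the true slope on saturated fat intake is positive.

t = 0.886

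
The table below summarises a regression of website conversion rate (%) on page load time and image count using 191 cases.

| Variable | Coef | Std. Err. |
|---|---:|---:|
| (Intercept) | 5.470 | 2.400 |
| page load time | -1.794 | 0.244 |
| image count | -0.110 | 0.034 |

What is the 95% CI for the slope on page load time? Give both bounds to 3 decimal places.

(-2.275, -1.313)

Read off: b = -1.794, SE = 0.244 for page load time.
df = n − k − 1 = 191 − 2 − 1 = 188.
t* = t_{0.025, 188} = 1.972663.
Margin = t* × SE = 1.972663 × 0.244 = 0.48133.
CI: -1.794 ± 0.48133 → (-2.275, -1.313).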